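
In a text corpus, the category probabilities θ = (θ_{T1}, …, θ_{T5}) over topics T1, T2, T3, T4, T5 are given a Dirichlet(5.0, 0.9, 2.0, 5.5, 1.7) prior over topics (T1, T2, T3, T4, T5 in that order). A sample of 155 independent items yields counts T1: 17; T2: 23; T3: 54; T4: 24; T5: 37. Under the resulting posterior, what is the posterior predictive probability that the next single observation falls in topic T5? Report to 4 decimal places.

0.2275

The Dirichlet prior is conjugate to the Multinomial likelihood: each posterior αⱼ = prior αⱼ + observed count nⱼ.
Posterior concentration: (22.0, 23.9, 56.0, 29.5, 38.7), total = 170.1.
P(next = T5 | data) = α_{T5}/Σα = 0.2275.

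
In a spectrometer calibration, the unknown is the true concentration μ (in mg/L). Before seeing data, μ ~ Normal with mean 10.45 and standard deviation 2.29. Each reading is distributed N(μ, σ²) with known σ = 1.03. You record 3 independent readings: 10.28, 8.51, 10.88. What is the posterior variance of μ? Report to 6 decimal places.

For Normal data with known variance σ², a Normal(μ₀, σ₀²) prior on μ is conjugate. Posterior precision = 1/σ₀² + n/σ²; posterior mean is the precision-weighted average of μ₀ and x̄.
σ₀² = 2.29² = 5.2441, σ² = 1.03² = 1.0609; σ² + n·σ₀² = 1.0609 + 3·5.2441 = 16.7932.
Posterior precision = 1/σ₀² + n/σ² = 1/5.2441 + 3/1.0609 = (σ² + n·σ₀²)/(σ₀²σ²) = 16.7932/(5.2441·1.0609); posterior variance σₙ² = σ₀²σ²/(σ² + n·σ₀²) = 5.2441·1.0609/16.7932 = 0.331293.

0.331293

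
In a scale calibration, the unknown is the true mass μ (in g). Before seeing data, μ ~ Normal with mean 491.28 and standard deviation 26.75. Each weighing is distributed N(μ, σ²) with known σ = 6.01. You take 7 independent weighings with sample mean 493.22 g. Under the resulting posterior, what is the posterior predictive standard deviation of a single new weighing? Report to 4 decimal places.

6.4221

For Normal data with known variance σ², a Normal(μ₀, σ₀²) prior on μ is conjugate. Posterior precision = 1/σ₀² + n/σ²; posterior mean is the precision-weighted average of μ₀ and x̄.
σ₀² = 26.75² = 715.5625, σ² = 6.01² = 36.1201; σ² + n·σ₀² = 36.1201 + 7·715.5625 = 5045.0576.
Posterior precision = 1/σ₀² + n/σ² = 1/715.5625 + 7/36.1201 = (σ² + n·σ₀²)/(σ₀²σ²) = 5045.0576/(715.5625·36.1201); posterior variance σₙ² = σ₀²σ²/(σ² + n·σ₀²) = 715.5625·36.1201/5045.0576 = 5.123071.
Predictive variance for one new observation = σₙ² + σ² = 715.5625·36.1201/5045.0576 + 36.1201 = σ²·(σ₀² + 5045.0576)/5045.0576 = 36.1201·5760.6201/5045.0576 = 41.243171; SD = √(36.1201·5760.6201/5045.0576) = 6.4221.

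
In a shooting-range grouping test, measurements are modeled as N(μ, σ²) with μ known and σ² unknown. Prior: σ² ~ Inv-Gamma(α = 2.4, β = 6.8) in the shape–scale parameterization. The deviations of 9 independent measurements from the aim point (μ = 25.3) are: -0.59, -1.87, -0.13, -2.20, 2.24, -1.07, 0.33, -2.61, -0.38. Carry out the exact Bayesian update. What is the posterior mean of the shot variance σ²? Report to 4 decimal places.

With known mean μ and an Inverse-Gamma(α, β) prior on σ², the Normal likelihood is conjugate: posterior is Inv-Gamma(α + n/2, β + Σ(xᵢ−μ)²/2).
Σ(xᵢ−μ)² = (-0.59)² + (-1.87)² + (-0.13)² + (-2.20)² + (2.24)² + (-1.07)² + (0.33)² + (-2.61)² + (-0.38)² = 21.9298.
Posterior: Inv-Gamma(2.4 + 9/2, 6.8 + 21.9298/2) = Inv-Gamma(6.90, 17.76490).
E[σ²|data] = β/(α−1) = 17.76490/5.90 = 3.0110.

3.0110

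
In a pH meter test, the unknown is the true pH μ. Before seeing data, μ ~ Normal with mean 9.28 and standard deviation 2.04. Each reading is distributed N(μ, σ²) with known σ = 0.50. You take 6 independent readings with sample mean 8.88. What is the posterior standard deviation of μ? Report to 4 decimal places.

For Normal data with known variance σ², a Normal(μ₀, σ₀²) prior on μ is conjugate. Posterior precision = 1/σ₀² + n/σ²; posterior mean is the precision-weighted average of μ₀ and x̄.
σ₀² = 2.04² = 4.1616, σ² = 0.50² = 0.25; σ² + n·σ₀² = 0.25 + 6·4.1616 = 25.2196.
Posterior precision = 1/σ₀² + n/σ² = 1/4.1616 + 6/0.25 = (σ² + n·σ₀²)/(σ₀²σ²) = 25.2196/(4.1616·0.25); posterior variance σₙ² = σ₀²σ²/(σ² + n·σ₀²) = 4.1616·0.25/25.2196 = 0.041254.
Posterior SD = √σₙ² = √(4.1616·0.25/25.2196) = 0.2031.

0.2031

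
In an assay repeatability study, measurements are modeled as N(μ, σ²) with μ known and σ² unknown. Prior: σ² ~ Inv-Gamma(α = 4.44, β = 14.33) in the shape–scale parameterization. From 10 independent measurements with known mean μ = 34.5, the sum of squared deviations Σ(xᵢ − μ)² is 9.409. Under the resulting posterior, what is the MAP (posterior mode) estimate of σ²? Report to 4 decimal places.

1.8232

With known mean μ and an Inverse-Gamma(α, β) prior on σ², the Normal likelihood is conjugate: posterior is Inv-Gamma(α + n/2, β + Σ(xᵢ−μ)²/2).
Posterior: Inv-Gamma(4.44 + 10/2, 14.33 + 9.409/2) = Inv-Gamma(9.44, 19.0345).
Mode = β/(α+1) = 19.0345/10.44 = 1.8232.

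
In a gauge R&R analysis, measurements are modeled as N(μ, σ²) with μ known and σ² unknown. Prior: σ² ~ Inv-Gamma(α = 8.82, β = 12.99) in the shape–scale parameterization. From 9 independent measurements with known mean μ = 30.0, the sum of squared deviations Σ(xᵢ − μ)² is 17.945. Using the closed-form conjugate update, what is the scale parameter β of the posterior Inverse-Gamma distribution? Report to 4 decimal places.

With known mean μ and an Inverse-Gamma(α, β) prior on σ², the Normal likelihood is conjugate: posterior is Inv-Gamma(α + n/2, β + Σ(xᵢ−μ)²/2).
Posterior: Inv-Gamma(8.82 + 9/2, 12.99 + 17.945/2) = Inv-Gamma(13.32, 21.9625).
Posterior β = 21.9625.

21.9625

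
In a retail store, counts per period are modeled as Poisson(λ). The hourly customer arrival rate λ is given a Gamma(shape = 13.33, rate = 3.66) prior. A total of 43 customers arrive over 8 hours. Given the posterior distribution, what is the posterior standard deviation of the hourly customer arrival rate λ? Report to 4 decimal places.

0.6437

With a Gamma(shape α, rate β) prior, the Poisson likelihood is conjugate: the posterior is Gamma(α + ΣXᵢ, β + n).
Posterior: Gamma(α+S, β+n) = Gamma(13.33+43, 3.66+8) = Gamma(56.33, 11.66).
SD = √α/β = √56.33/11.66 = 0.6437.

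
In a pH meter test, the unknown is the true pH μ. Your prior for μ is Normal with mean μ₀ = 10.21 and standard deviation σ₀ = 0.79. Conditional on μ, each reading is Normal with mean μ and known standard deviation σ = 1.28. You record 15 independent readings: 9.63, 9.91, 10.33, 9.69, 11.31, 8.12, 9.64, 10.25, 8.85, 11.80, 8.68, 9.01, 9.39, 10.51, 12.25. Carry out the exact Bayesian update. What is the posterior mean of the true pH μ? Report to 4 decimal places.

9.9955

For Normal data with known variance σ², a Normal(μ₀, σ₀²) prior on μ is conjugate. Posterior precision = 1/σ₀² + n/σ²; posterior mean is the precision-weighted average of μ₀ and x̄.
Σxᵢ = 9.63 + 9.91 + 10.33 + 9.69 + 11.31 + 8.12 + 9.64 + 10.25 + 8.85 + 11.80 + 8.68 + 9.01 + 9.39 + 10.51 + 12.25 = 149.37, so n·x̄ = 149.37.
σ₀² = 0.79² = 0.6241, σ² = 1.28² = 1.6384; σ² + n·σ₀² = 1.6384 + 15·0.6241 = 10.9999.
Posterior mean = (μ₀/σ₀² + n·x̄/σ²)/(1/σ₀² + n/σ²) = (σ²·μ₀ + σ₀²·n·x̄)/(σ² + n·σ₀²) = (1.6384·10.21 + 0.6241·149.37)/10.9999 = 109.949881/10.9999 = 9.9955.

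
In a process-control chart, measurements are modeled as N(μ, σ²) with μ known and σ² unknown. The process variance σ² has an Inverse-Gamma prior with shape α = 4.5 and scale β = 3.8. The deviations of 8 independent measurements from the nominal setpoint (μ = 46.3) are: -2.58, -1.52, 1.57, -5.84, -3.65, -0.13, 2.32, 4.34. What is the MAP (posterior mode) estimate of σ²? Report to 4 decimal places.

4.7734

With known mean μ and an Inverse-Gamma(α, β) prior on σ², the Normal likelihood is conjugate: posterior is Inv-Gamma(α + n/2, β + Σ(xᵢ−μ)²/2).
Σ(xᵢ−μ)² = (-2.58)² + (-1.52)² + (1.57)² + (-5.84)² + (-3.65)² + (-0.13)² + (2.32)² + (4.34)² = 83.0947.
Posterior: Inv-Gamma(4.5 + 8/2, 3.8 + 83.0947/2) = Inv-Gamma(8.50, 45.34735).
Mode = β/(α+1) = 45.34735/9.50 = 4.7734.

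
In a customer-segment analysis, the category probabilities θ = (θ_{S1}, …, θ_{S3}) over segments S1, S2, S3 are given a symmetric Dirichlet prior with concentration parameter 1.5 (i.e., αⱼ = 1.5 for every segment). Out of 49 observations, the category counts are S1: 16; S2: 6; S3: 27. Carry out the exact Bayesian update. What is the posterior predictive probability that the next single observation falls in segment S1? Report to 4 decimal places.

0.3271

The Dirichlet prior is conjugate to the Multinomial likelihood: each posterior αⱼ = prior αⱼ + observed count nⱼ.
Posterior concentration: (17.5, 7.5, 28.5), total = 53.5.
P(next = S1 | data) = α_{S1}/Σα = 0.3271.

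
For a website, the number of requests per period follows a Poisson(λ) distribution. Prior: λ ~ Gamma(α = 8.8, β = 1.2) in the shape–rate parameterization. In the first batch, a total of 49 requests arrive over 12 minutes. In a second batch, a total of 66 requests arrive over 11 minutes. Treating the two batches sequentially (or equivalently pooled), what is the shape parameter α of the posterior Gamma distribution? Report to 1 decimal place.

With a Gamma(shape α, rate β) prior, the Poisson likelihood is conjugate: the posterior is Gamma(α + ΣXᵢ, β + n).
After batch 1: Gamma(α+S, β+n) = Gamma(8.8+49, 1.2+12) = Gamma(57.8, 13.2).
After batch 2: Gamma(α+S, β+n) = Gamma(57.8+66, 13.2+11) = Gamma(123.8, 24.2).
Posterior α = 123.8.

123.8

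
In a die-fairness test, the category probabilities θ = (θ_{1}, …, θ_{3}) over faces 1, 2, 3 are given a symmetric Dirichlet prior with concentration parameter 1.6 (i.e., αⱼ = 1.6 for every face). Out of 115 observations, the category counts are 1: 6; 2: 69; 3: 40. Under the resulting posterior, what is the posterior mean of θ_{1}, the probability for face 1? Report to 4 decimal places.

The Dirichlet prior is conjugate to the Multinomial likelihood: each posterior αⱼ = prior αⱼ + observed count nⱼ.
Posterior concentration: (7.6, 70.6, 41.6), total = 119.8.
E[θ_{1}|data] = α_{1}/Σα = 7.6/119.8 = 0.0634.

0.0634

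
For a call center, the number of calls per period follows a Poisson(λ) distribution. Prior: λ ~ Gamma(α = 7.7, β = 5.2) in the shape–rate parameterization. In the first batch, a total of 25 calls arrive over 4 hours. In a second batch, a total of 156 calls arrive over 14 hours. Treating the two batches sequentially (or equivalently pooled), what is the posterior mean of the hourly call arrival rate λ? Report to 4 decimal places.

8.1336

With a Gamma(shape α, rate β) prior, the Poisson likelihood is conjugate: the posterior is Gamma(α + ΣXᵢ, β + n).
After batch 1: Gamma(α+S, β+n) = Gamma(7.7+25, 5.2+4) = Gamma(32.7, 9.2).
After batch 2: Gamma(α+S, β+n) = Gamma(32.7+156, 9.2+14) = Gamma(188.7, 23.2).
Posterior mean = α/β = 188.7/23.2 = 8.1336.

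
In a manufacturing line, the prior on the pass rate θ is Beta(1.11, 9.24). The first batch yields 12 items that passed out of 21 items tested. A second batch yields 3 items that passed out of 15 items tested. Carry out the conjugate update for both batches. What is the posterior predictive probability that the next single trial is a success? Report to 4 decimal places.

The Beta prior is conjugate to a Binomial/Bernoulli likelihood; the update adds successes to α and failures to β.
After batch 1: Beta(1.11+12, 9.24+9) = Beta(13.11, 18.24).
After batch 2: Beta(13.11+3, 18.24+12) = Beta(16.11, 30.24).
For a single future Bernoulli trial, P(success | data) = α/(α+β) = 0.3476.

0.3476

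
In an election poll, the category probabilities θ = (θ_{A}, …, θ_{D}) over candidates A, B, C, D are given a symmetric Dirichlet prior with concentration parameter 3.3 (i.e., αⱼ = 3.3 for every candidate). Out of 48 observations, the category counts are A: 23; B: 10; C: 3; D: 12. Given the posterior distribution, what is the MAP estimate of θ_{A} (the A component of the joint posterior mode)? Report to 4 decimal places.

0.4423

The Dirichlet prior is conjugate to the Multinomial likelihood: each posterior αⱼ = prior αⱼ + observed count nⱼ.
Posterior concentration: (26.3, 13.3, 6.3, 15.3), total = 61.2.
Joint mode component: (α_{A}−1)/(Σα−K) = 25.3/57.2 = 0.4423.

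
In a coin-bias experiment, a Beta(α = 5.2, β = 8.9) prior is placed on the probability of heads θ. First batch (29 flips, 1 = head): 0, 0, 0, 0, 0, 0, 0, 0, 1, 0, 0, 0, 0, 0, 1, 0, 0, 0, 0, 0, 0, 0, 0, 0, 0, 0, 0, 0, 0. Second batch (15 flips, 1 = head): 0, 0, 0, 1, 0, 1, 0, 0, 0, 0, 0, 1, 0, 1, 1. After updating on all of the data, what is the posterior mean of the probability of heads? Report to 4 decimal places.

The Beta prior is conjugate to a Binomial/Bernoulli likelihood; the update adds successes to α and failures to β.
After batch 1: Beta(5.2+2, 8.9+27) = Beta(7.2, 35.9).
After batch 2: Beta(7.2+5, 35.9+10) = Beta(12.2, 45.9).
Posterior mean = α/(α+β) = 12.2/58.1 = 0.2100.

0.2100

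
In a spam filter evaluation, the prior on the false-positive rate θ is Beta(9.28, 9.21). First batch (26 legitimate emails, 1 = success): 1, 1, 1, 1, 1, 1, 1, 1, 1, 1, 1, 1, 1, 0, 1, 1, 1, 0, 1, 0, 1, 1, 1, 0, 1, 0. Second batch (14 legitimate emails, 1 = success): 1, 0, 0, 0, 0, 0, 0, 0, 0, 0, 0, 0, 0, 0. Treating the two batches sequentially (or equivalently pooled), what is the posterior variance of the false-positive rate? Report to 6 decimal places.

0.004182

The Beta prior is conjugate to a Binomial/Bernoulli likelihood; the update adds successes to α and failures to β.
After batch 1: Beta(9.28+21, 9.21+5) = Beta(30.28, 14.21).
After batch 2: Beta(30.28+1, 14.21+13) = Beta(31.28, 27.21).
Var = αβ/((α+β)²(α+β+1)) = 31.28·27.21/(58.49²·59.49) = 0.004182.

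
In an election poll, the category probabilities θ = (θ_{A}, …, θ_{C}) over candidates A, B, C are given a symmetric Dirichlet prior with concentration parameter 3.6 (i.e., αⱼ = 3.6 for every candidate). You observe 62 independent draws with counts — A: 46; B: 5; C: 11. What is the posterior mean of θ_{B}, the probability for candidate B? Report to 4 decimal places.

0.1181

The Dirichlet prior is conjugate to the Multinomial likelihood: each posterior αⱼ = prior αⱼ + observed count nⱼ.
Posterior concentration: (49.6, 8.6, 14.6), total = 72.8.
E[θ_{B}|data] = α_{B}/Σα = 8.6/72.8 = 0.1181.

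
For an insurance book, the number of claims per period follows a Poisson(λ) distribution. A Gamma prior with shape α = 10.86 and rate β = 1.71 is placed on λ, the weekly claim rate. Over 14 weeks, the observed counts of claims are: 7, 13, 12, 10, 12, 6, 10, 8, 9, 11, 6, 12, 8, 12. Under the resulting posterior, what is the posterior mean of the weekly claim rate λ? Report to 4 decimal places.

9.3482

With a Gamma(shape α, rate β) prior, the Poisson likelihood is conjugate: the posterior is Gamma(α + ΣXᵢ, β + n).
Sum of counts S = 136 over n = 14 weeks.
Posterior: Gamma(α+S, β+n) = Gamma(10.86+136, 1.71+14) = Gamma(146.86, 15.71).
Posterior mean = α/β = 146.86/15.71 = 9.3482.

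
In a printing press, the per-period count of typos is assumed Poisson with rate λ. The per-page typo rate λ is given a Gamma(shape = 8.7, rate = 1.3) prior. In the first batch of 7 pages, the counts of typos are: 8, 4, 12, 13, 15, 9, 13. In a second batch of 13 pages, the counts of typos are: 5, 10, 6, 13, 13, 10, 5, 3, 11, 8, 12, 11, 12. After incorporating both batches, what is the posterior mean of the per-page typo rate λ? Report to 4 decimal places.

With a Gamma(shape α, rate β) prior, the Poisson likelihood is conjugate: the posterior is Gamma(α + ΣXᵢ, β + n).
Batch 1: sum of counts S = 74 over n = 7 pages.
After batch 1: Gamma(α+S, β+n) = Gamma(8.7+74, 1.3+7) = Gamma(82.7, 8.3).
Batch 2: sum of counts S = 119 over n = 13 pages.
After batch 2: Gamma(α+S, β+n) = Gamma(82.7+119, 8.3+13) = Gamma(201.7, 21.3).
Posterior mean = α/β = 201.7/21.3 = 9.4695.

9.4695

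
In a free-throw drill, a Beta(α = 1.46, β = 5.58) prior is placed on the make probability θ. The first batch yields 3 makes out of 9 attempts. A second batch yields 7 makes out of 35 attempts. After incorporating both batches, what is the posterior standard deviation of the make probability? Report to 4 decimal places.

The Beta prior is conjugate to a Binomial/Bernoulli likelihood; the update adds successes to α and failures to β.
After batch 1: Beta(1.46+3, 5.58+6) = Beta(4.46, 11.58).
After batch 2: Beta(4.46+7, 11.58+28) = Beta(11.46, 39.58).
Var = αβ/((α+β)²(α+β+1)) = 11.46·39.58/(51.04²·52.04) = 0.00334581; SD = √0.00334581 = 0.0578.

0.0578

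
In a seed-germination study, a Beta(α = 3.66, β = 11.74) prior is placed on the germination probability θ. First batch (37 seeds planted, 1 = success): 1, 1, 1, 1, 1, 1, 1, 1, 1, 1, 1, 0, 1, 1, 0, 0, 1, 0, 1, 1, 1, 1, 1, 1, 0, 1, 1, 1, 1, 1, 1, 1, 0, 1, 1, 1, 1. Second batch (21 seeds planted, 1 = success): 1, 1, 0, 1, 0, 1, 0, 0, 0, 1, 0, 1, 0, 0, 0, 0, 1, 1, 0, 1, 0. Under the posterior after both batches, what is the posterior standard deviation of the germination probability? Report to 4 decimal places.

The Beta prior is conjugate to a Binomial/Bernoulli likelihood; the update adds successes to α and failures to β.
After batch 1: Beta(3.66+31, 11.74+6) = Beta(34.66, 17.74).
After batch 2: Beta(34.66+9, 17.74+12) = Beta(43.66, 29.74).
Var = αβ/((α+β)²(α+β+1)) = 43.66·29.74/(73.40²·74.40) = 0.00323936; SD = √0.00323936 = 0.0569.

0.0569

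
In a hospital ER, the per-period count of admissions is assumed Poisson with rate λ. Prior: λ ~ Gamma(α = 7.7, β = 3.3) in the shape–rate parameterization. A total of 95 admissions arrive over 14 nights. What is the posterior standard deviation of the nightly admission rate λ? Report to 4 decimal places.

0.5858

With a Gamma(shape α, rate β) prior, the Poisson likelihood is conjugate: the posterior is Gamma(α + ΣXᵢ, β + n).
Posterior: Gamma(α+S, β+n) = Gamma(7.7+95, 3.3+14) = Gamma(102.7, 17.3).
SD = √α/β = √102.7/17.3 = 0.5858.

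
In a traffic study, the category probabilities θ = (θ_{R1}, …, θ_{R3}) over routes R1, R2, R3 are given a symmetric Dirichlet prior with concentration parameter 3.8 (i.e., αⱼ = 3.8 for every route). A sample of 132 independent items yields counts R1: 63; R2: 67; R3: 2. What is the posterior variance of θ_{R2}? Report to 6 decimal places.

The Dirichlet prior is conjugate to the Multinomial likelihood: each posterior αⱼ = prior αⱼ + observed count nⱼ.
Posterior concentration: (66.8, 70.8, 5.8), total = 143.4.
Var[θ_j] = α_j(Σα−α_j)/((Σα)²(Σα+1)) = 70.8·72.6/(143.4²·144.4) = 0.001731.

0.001731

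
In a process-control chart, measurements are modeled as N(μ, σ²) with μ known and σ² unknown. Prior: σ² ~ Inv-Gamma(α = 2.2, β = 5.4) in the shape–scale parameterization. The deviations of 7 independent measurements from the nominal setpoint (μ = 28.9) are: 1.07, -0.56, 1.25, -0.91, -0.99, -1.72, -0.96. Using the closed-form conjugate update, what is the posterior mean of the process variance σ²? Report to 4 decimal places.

With known mean μ and an Inverse-Gamma(α, β) prior on σ², the Normal likelihood is conjugate: posterior is Inv-Gamma(α + n/2, β + Σ(xᵢ−μ)²/2).
Σ(xᵢ−μ)² = (1.07)² + (-0.56)² + (1.25)² + (-0.91)² + (-0.99)² + (-1.72)² + (-0.96)² = 8.7092.
Posterior: Inv-Gamma(2.2 + 7/2, 5.4 + 8.7092/2) = Inv-Gamma(5.70, 9.75460).
E[σ²|data] = β/(α−1) = 9.75460/4.70 = 2.0754.

2.0754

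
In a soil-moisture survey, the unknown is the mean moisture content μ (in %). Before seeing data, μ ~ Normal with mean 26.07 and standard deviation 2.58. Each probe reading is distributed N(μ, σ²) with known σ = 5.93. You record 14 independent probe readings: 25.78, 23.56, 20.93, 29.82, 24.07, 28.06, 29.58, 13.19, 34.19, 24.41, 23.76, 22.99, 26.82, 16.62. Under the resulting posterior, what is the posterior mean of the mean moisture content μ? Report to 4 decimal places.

24.9706

For Normal data with known variance σ², a Normal(μ₀, σ₀²) prior on μ is conjugate. Posterior precision = 1/σ₀² + n/σ²; posterior mean is the precision-weighted average of μ₀ and x̄.
Σxᵢ = 25.78 + 23.56 + 20.93 + 29.82 + 24.07 + 28.06 + 29.58 + 13.19 + 34.19 + 24.41 + 23.76 + 22.99 + 26.82 + 16.62 = 343.78, so n·x̄ = 343.78.
σ₀² = 2.58² = 6.6564, σ² = 5.93² = 35.1649; σ² + n·σ₀² = 35.1649 + 14·6.6564 = 128.3545.
Posterior mean = (μ₀/σ₀² + n·x̄/σ²)/(1/σ₀² + n/σ²) = (σ²·μ₀ + σ₀²·n·x̄)/(σ² + n·σ₀²) = (35.1649·26.07 + 6.6564·343.78)/128.3545 = 3205.086135/128.3545 = 24.9706.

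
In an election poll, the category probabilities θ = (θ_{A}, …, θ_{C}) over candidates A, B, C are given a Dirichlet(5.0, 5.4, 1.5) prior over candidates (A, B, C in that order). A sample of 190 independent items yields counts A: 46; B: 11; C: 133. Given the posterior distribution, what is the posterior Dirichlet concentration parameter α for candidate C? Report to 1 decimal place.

The Dirichlet prior is conjugate to the Multinomial likelihood: each posterior αⱼ = prior αⱼ + observed count nⱼ.
Posterior concentration: (51.0, 16.4, 134.5), total = 201.9.
α_{C} = 1.5 + 133 = 134.5.

134.5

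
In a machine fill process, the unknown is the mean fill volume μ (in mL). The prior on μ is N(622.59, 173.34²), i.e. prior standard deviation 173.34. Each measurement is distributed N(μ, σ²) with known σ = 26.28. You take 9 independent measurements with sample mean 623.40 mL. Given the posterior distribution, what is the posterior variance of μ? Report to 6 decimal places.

76.542116

For Normal data with known variance σ², a Normal(μ₀, σ₀²) prior on μ is conjugate. Posterior precision = 1/σ₀² + n/σ²; posterior mean is the precision-weighted average of μ₀ and x̄.
σ₀² = 173.34² = 30046.7556, σ² = 26.28² = 690.6384; σ² + n·σ₀² = 690.6384 + 9·30046.7556 = 271111.4388.
Posterior precision = 1/σ₀² + n/σ² = 1/30046.7556 + 9/690.6384 = (σ² + n·σ₀²)/(σ₀²σ²) = 271111.4388/(30046.7556·690.6384); posterior variance σₙ² = σ₀²σ²/(σ² + n·σ₀²) = 30046.7556·690.6384/271111.4388 = 76.542116.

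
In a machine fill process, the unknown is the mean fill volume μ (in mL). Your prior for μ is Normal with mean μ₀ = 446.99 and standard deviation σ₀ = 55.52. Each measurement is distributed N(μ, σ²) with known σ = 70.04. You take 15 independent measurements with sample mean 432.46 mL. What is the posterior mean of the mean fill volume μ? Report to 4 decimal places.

For Normal data with known variance σ², a Normal(μ₀, σ₀²) prior on μ is conjugate. Posterior precision = 1/σ₀² + n/σ²; posterior mean is the precision-weighted average of μ₀ and x̄.
n·x̄ = 15·432.46 = 6486.9.
σ₀² = 55.52² = 3082.4704, σ² = 70.04² = 4905.6016; σ² + n·σ₀² = 4905.6016 + 15·3082.4704 = 51142.6576.
Posterior mean = (μ₀/σ₀² + n·x̄/σ²)/(1/σ₀² + n/σ²) = (σ²·μ₀ + σ₀²·n·x̄)/(σ² + n·σ₀²) = (4905.6016·446.99 + 3082.4704·6486.9)/51142.6576 = 22188432.096944/51142.6576 = 433.8537.

433.8537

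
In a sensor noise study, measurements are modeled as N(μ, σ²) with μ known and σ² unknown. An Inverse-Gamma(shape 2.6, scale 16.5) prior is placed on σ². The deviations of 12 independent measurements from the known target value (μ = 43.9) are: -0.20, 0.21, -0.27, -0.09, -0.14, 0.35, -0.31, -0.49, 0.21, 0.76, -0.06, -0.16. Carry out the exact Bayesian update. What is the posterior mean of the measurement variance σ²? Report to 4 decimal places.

2.2562

With known mean μ and an Inverse-Gamma(α, β) prior on σ², the Normal likelihood is conjugate: posterior is Inv-Gamma(α + n/2, β + Σ(xᵢ−μ)²/2).
Σ(xᵢ−μ)² = (-0.20)² + (0.21)² + (-0.27)² + (-0.09)² + (-0.14)² + (0.35)² + (-0.31)² + (-0.49)² + (0.21)² + (0.76)² + (-0.06)² + (-0.16)² = 1.2943.
Posterior: Inv-Gamma(2.6 + 12/2, 16.5 + 1.2943/2) = Inv-Gamma(8.60, 17.14715).
E[σ²|data] = β/(α−1) = 17.14715/7.60 = 2.2562.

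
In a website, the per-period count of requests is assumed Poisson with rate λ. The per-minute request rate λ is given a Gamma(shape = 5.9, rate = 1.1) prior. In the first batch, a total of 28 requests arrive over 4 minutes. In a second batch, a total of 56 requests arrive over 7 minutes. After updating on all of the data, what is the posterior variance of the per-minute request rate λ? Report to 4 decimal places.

0.6140

With a Gamma(shape α, rate β) prior, the Poisson likelihood is conjugate: the posterior is Gamma(α + ΣXᵢ, β + n).
After batch 1: Gamma(α+S, β+n) = Gamma(5.9+28, 1.1+4) = Gamma(33.9, 5.1).
After batch 2: Gamma(α+S, β+n) = Gamma(33.9+56, 5.1+7) = Gamma(89.9, 12.1).
Var = α/β² = 89.9/12.1² = 0.6140.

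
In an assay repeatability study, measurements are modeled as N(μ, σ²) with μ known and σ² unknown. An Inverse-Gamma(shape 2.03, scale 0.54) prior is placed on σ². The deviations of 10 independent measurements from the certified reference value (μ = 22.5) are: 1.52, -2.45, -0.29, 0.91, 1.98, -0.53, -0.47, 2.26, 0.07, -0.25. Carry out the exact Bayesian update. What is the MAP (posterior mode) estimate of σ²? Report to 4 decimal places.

1.2392

With known mean μ and an Inverse-Gamma(α, β) prior on σ², the Normal likelihood is conjugate: posterior is Inv-Gamma(α + n/2, β + Σ(xᵢ−μ)²/2).
Σ(xᵢ−μ)² = (1.52)² + (-2.45)² + (-0.29)² + (0.91)² + (1.98)² + (-0.53)² + (-0.47)² + (2.26)² + (0.07)² + (-0.25)² = 18.8223.
Posterior: Inv-Gamma(2.03 + 10/2, 0.54 + 18.8223/2) = Inv-Gamma(7.03, 9.95115).
Mode = β/(α+1) = 9.95115/8.03 = 1.2392.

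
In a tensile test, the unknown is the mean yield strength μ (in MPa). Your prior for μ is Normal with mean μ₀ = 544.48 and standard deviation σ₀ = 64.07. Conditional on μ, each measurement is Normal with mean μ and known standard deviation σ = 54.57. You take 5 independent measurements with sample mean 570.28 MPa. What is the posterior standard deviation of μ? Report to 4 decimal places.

22.8060

For Normal data with known variance σ², a Normal(μ₀, σ₀²) prior on μ is conjugate. Posterior precision = 1/σ₀² + n/σ²; posterior mean is the precision-weighted average of μ₀ and x̄.
σ₀² = 64.07² = 4104.9649, σ² = 54.57² = 2977.8849; σ² + n·σ₀² = 2977.8849 + 5·4104.9649 = 23502.7094.
Posterior precision = 1/σ₀² + n/σ² = 1/4104.9649 + 5/2977.8849 = (σ² + n·σ₀²)/(σ₀²σ²) = 23502.7094/(4104.9649·2977.8849); posterior variance σₙ² = σ₀²σ²/(σ² + n·σ₀²) = 4104.9649·2977.8849/23502.7094 = 520.115055.
Posterior SD = √σₙ² = √(4104.9649·2977.8849/23502.7094) = 22.8060.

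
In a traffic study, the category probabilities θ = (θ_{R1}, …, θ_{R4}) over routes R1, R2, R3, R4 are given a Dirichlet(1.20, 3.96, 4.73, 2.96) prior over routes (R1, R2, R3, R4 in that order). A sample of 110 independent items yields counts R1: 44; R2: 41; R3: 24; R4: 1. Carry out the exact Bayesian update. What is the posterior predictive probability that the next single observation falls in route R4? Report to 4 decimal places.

0.0322

The Dirichlet prior is conjugate to the Multinomial likelihood: each posterior αⱼ = prior αⱼ + observed count nⱼ.
Posterior concentration: (45.20, 44.96, 28.73, 3.96), total = 122.85.
P(next = R4 | data) = α_{R4}/Σα = 0.0322.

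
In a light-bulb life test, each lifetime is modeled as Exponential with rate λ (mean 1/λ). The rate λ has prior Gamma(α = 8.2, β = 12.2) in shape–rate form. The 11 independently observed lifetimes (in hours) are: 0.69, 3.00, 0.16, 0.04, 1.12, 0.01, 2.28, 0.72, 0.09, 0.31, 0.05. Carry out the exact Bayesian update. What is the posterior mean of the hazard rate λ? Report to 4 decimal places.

0.9289

With a Gamma(shape α, rate β) prior on the exponential rate λ, the posterior after n observations with total T = Σxᵢ is Gamma(α+n, β+T).
Sum of observations T = 8.47 hours; n = 11.
Posterior: Gamma(8.2+11, 12.2+8.47) = Gamma(19.2, 20.67).
Posterior mean of λ = α/β = 19.2/20.67 = 0.9289.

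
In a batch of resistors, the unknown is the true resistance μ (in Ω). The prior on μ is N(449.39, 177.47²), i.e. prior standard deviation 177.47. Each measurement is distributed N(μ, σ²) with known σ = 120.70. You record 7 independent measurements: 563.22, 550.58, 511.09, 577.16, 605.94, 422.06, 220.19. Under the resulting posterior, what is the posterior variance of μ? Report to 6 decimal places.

For Normal data with known variance σ², a Normal(μ₀, σ₀²) prior on μ is conjugate. Posterior precision = 1/σ₀² + n/σ²; posterior mean is the precision-weighted average of μ₀ and x̄.
σ₀² = 177.47² = 31495.6009, σ² = 120.70² = 14568.49; σ² + n·σ₀² = 14568.49 + 7·31495.6009 = 235037.6963.
Posterior precision = 1/σ₀² + n/σ² = 1/31495.6009 + 7/14568.49 = (σ² + n·σ₀²)/(σ₀²σ²) = 235037.6963/(31495.6009·14568.49); posterior variance σₙ² = σ₀²σ²/(σ² + n·σ₀²) = 31495.6009·14568.49/235037.6963 = 1952.211726.

1952.211726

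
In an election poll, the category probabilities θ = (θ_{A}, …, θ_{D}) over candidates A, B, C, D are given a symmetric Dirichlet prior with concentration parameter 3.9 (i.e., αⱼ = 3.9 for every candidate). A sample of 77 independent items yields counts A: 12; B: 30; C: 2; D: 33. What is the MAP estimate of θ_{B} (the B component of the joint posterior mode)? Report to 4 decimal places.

0.3713

The Dirichlet prior is conjugate to the Multinomial likelihood: each posterior αⱼ = prior αⱼ + observed count nⱼ.
Posterior concentration: (15.9, 33.9, 5.9, 36.9), total = 92.6.
Joint mode component: (α_{B}−1)/(Σα−K) = 32.9/88.6 = 0.3713.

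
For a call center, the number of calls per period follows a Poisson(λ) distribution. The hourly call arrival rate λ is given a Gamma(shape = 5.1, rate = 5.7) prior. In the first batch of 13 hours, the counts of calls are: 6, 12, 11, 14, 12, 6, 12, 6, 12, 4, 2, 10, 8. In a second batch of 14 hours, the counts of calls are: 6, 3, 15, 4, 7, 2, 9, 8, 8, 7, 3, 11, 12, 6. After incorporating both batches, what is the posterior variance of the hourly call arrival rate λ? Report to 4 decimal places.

With a Gamma(shape α, rate β) prior, the Poisson likelihood is conjugate: the posterior is Gamma(α + ΣXᵢ, β + n).
Batch 1: sum of counts S = 115 over n = 13 hours.
After batch 1: Gamma(α+S, β+n) = Gamma(5.1+115, 5.7+13) = Gamma(120.1, 18.7).
Batch 2: sum of counts S = 101 over n = 14 hours.
After batch 2: Gamma(α+S, β+n) = Gamma(120.1+101, 18.7+14) = Gamma(221.1, 32.7).
Var = α/β² = 221.1/32.7² = 0.2068.

0.2068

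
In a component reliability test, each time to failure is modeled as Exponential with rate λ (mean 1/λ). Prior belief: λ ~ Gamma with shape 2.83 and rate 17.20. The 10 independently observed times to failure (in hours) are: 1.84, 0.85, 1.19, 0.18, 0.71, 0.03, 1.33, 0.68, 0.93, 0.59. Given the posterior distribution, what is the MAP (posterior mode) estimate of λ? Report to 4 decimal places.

With a Gamma(shape α, rate β) prior on the exponential rate λ, the posterior after n observations with total T = Σxᵢ is Gamma(α+n, β+T).
Sum of observations T = 8.33 hours; n = 10.
Posterior: Gamma(2.83+10, 17.20+8.33) = Gamma(12.83, 25.53).
Mode = (α−1)/β = 0.4634.

0.4634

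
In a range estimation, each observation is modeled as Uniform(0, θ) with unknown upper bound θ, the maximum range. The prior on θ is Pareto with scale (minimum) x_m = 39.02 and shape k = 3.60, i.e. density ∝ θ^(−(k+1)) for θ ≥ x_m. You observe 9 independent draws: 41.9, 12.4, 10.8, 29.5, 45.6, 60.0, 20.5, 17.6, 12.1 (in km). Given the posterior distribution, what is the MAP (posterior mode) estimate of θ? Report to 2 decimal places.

60.00

A Pareto(scale x_m, shape k) prior on the upper bound θ of Uniform(0, θ) is conjugate: posterior is Pareto(max(x_m, max xᵢ), k + n).
Sample maximum = 60.0; prior scale x_m = 39.02 → posterior scale = max = 60.00.
Posterior shape = 3.60 + 9 = 12.60.
The Pareto density is decreasing on [x_m, ∞), so the mode is x_m = 60.00.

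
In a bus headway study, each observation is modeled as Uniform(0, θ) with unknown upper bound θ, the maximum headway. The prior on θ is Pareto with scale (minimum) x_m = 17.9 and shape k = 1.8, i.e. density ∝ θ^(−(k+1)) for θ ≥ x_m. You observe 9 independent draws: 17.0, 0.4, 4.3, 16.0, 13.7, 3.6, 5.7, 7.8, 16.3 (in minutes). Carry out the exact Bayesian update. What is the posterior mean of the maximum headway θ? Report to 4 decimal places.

19.7265

A Pareto(scale x_m, shape k) prior on the upper bound θ of Uniform(0, θ) is conjugate: posterior is Pareto(max(x_m, max xᵢ), k + n).
Sample maximum = 17.0; prior scale x_m = 17.9 → posterior scale = max = 17.9.
Posterior shape = 1.8 + 9 = 10.8.
E[θ|data] = k·x_m/(k−1) = 10.8·17.9/9.8 = 19.7265.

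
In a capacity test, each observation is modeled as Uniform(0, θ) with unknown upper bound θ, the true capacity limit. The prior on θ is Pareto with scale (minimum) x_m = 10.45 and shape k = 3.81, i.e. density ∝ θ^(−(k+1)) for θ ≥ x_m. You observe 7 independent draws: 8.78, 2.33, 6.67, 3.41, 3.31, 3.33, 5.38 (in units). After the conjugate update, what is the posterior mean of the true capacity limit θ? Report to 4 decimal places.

A Pareto(scale x_m, shape k) prior on the upper bound θ of Uniform(0, θ) is conjugate: posterior is Pareto(max(x_m, max xᵢ), k + n).
Sample maximum = 8.78; prior scale x_m = 10.45 → posterior scale = max = 10.45.
Posterior shape = 3.81 + 7 = 10.81.
E[θ|data] = k·x_m/(k−1) = 10.81·10.45/9.81 = 11.5152.

11.5152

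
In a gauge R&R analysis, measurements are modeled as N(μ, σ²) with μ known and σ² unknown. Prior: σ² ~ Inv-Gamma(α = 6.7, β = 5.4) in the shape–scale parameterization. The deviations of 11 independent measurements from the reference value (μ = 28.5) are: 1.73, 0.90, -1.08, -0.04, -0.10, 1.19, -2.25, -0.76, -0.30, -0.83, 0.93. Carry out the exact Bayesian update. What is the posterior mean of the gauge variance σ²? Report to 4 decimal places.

1.0929

With known mean μ and an Inverse-Gamma(α, β) prior on σ², the Normal likelihood is conjugate: posterior is Inv-Gamma(α + n/2, β + Σ(xᵢ−μ)²/2).
Σ(xᵢ−μ)² = (1.73)² + (0.90)² + (-1.08)² + (-0.04)² + (-0.10)² + (1.19)² + (-2.25)² + (-0.76)² + (-0.30)² + (-0.83)² + (0.93)² = 13.6809.
Posterior: Inv-Gamma(6.7 + 11/2, 5.4 + 13.6809/2) = Inv-Gamma(12.20, 12.24045).
E[σ²|data] = β/(α−1) = 12.24045/11.20 = 1.0929.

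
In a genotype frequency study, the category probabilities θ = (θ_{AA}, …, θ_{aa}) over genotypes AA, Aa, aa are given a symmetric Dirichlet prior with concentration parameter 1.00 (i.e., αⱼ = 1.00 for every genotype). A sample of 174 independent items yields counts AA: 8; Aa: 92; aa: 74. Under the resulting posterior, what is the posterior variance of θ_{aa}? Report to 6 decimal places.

0.001372

The Dirichlet prior is conjugate to the Multinomial likelihood: each posterior αⱼ = prior αⱼ + observed count nⱼ.
Posterior concentration: (9.00, 93.00, 75.00), total = 177.00.
Var[θ_j] = α_j(Σα−α_j)/((Σα)²(Σα+1)) = 75.00·102.00/(177.00²·178.00) = 0.001372.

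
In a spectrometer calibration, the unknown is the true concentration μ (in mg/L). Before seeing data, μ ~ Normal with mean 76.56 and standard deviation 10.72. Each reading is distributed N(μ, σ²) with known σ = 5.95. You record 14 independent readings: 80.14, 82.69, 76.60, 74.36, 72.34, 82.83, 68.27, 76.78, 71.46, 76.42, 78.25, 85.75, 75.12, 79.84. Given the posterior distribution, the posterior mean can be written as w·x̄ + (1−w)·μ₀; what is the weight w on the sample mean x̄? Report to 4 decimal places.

For Normal data with known variance σ², a Normal(μ₀, σ₀²) prior on μ is conjugate. Posterior precision = 1/σ₀² + n/σ²; posterior mean is the precision-weighted average of μ₀ and x̄.
σ₀² = 10.72² = 114.9184, σ² = 5.95² = 35.4025. Prior precision 1/σ₀² = 1/114.9184; data precision n/σ² = 14/35.4025.
w = (n/σ²)/(1/σ₀² + n/σ²) = n·σ₀²/(σ² + n·σ₀²) = 14·114.9184/(35.4025 + 14·114.9184) = 1608.8576/1644.2601 = 0.9785.

0.9785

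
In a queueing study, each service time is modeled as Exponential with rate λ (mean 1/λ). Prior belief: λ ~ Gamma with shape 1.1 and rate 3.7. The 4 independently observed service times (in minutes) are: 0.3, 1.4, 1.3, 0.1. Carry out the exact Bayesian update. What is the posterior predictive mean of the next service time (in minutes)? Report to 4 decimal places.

With a Gamma(shape α, rate β) prior on the exponential rate λ, the posterior after n observations with total T = Σxᵢ is Gamma(α+n, β+T).
Sum of observations T = 3.1 minutes; n = 4.
Posterior: Gamma(1.1+4, 3.7+3.1) = Gamma(5.1, 6.8).
The predictive distribution for the next observation is Lomax; its mean is β/(α−1) = 6.8/4.1 = 1.6585.

1.6585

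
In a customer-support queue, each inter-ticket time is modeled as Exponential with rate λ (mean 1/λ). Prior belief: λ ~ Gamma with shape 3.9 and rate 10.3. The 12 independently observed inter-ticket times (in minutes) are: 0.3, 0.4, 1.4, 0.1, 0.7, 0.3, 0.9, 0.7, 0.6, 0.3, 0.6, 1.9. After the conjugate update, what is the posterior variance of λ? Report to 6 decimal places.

With a Gamma(shape α, rate β) prior on the exponential rate λ, the posterior after n observations with total T = Σxᵢ is Gamma(α+n, β+T).
Sum of observations T = 8.2 minutes; n = 12.
Posterior: Gamma(3.9+12, 10.3+8.2) = Gamma(15.9, 18.5).
Var = α/β² = 0.046457.

0.046457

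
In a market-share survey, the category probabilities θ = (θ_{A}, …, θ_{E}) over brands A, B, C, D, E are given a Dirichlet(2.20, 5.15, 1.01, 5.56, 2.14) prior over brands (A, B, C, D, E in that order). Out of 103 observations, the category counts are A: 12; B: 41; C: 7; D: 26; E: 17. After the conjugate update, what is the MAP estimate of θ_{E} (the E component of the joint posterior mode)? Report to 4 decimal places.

The Dirichlet prior is conjugate to the Multinomial likelihood: each posterior αⱼ = prior αⱼ + observed count nⱼ.
Posterior concentration: (14.20, 46.15, 8.01, 31.56, 19.14), total = 119.06.
Joint mode component: (α_{E}−1)/(Σα−K) = 18.14/114.06 = 0.1590.

0.1590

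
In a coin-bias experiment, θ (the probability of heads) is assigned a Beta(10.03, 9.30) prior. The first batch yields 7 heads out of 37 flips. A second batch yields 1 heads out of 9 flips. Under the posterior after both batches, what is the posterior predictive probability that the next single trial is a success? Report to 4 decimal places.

The Beta prior is conjugate to a Binomial/Bernoulli likelihood; the update adds successes to α and failures to β.
After batch 1: Beta(10.03+7, 9.30+30) = Beta(17.03, 39.30).
After batch 2: Beta(17.03+1, 39.30+8) = Beta(18.03, 47.30).
For a single future Bernoulli trial, P(success | data) = α/(α+β) = 0.2760.

0.2760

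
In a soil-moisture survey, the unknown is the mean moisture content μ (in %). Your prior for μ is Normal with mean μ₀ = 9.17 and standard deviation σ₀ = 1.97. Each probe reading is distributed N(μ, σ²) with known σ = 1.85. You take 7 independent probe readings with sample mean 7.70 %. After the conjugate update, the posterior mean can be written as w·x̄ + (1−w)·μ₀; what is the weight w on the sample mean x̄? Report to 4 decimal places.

For Normal data with known variance σ², a Normal(μ₀, σ₀²) prior on μ is conjugate. Posterior precision = 1/σ₀² + n/σ²; posterior mean is the precision-weighted average of μ₀ and x̄.
σ₀² = 1.97² = 3.8809, σ² = 1.85² = 3.4225. Prior precision 1/σ₀² = 1/3.8809; data precision n/σ² = 7/3.4225.
w = (n/σ²)/(1/σ₀² + n/σ²) = n·σ₀²/(σ² + n·σ₀²) = 7·3.8809/(3.4225 + 7·3.8809) = 27.1663/30.5888 = 0.8881.

0.8881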